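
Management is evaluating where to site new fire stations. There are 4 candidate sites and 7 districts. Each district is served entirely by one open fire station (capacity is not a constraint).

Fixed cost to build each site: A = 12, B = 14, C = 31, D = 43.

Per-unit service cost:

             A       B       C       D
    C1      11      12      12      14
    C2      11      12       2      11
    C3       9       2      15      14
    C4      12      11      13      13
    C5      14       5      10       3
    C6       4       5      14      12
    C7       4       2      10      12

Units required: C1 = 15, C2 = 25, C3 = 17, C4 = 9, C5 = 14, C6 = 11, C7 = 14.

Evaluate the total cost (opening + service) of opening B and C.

Each district is assigned to its cheapest site among the open ones.
{B, C}: C1→B 12·15=180, C2→C 2·25=50, C3→B 2·17=34, C4→B 11·9=99, C5→B 5·14=70, C6→B 5·11=55, C7→B 2·14=28. Service 516; fixed 45; total 561.

Total cost: 561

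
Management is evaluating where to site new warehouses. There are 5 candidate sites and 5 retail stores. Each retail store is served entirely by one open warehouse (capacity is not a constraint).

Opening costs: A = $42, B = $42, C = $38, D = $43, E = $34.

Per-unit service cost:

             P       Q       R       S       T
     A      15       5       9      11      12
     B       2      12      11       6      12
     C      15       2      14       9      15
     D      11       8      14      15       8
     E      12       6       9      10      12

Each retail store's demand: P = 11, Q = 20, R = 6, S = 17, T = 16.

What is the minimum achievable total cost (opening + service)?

Minimum total cost: 481

For any fixed open set, each retail store goes to its cheapest open site; total = fixed + service.
{B, C, D}: P→B 2·11=22, Q→C 2·20=40, R→B 11·6=66, S→B 6·17=102, T→D 8·16=128. Service 358; fixed 123; total 481.
{B, C}: service 422 + fixed 80 = 502
{B, C, D, E}: service 346 + fixed 157 = 503
{A, B, C, D, E}: P→B 2·11=22, Q→C 2·20=40, R→A 9·6=54, S→B 6·17=102, T→D 8·16=128. Service 346; fixed 199; total 545.
No other subset beats 481.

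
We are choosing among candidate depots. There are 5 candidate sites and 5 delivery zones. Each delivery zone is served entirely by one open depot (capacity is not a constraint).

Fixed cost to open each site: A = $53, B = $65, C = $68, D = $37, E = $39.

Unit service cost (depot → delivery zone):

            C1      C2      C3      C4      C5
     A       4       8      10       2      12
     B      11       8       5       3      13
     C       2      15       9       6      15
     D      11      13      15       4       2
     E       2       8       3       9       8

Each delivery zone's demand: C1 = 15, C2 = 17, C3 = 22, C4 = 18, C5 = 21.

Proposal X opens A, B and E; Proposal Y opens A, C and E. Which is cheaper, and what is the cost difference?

Proposal X is cheaper by 3.

Proposal X: {A, B, E}: C1→E 2·15=30, C2→A 8·17=136, C3→E 3·22=66, C4→A 2·18=36, C5→E 8·21=168. Service 436; fixed 157; total 593.
Proposal Y: {A, C, E}: C1→C 2·15=30, C2→A 8·17=136, C3→E 3·22=66, C4→A 2·18=36, C5→E 8·21=168. Service 436; fixed 160; total 596.
Difference: |593 − 596| = 3.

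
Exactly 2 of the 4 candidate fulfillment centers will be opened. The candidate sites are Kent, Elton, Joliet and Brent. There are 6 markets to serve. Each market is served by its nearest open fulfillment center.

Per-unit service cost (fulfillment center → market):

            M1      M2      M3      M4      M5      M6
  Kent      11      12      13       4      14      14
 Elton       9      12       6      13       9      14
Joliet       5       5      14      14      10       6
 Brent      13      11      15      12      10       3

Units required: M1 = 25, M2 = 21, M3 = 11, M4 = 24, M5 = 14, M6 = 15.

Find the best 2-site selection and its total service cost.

Choose Kent and Joliet; total service cost 699.

With exactly 2 open, each market uses its cheapest among the chosen.
{Kent, Joliet}: M1→Joliet 5·25=125, M2→Joliet 5·21=105, M3→Kent 13·11=143, M4→Kent 4·24=96, M5→Joliet 10·14=140, M6→Joliet 6·15=90. Service cost 699.
{Elton, Joliet}: service cost 824
{Joliet, Brent}: service cost 857
Among all 6 size-2 choices, {Kent, Joliet} is lowest.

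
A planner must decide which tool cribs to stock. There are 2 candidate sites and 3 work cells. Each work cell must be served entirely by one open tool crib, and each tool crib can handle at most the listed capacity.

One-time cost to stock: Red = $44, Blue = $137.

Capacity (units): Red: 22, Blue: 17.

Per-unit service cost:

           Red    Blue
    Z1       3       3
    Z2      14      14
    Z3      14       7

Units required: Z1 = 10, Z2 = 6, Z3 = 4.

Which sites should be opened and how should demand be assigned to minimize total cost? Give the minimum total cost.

Open {Red}: Z1→Red 3·10=30, Z2→Red 14·6=84, Z3→Red 14·4=56.
Loads: Red carries 20/22. Service 170; fixed 44; total 214.
Next best feasible plan costs 323.

Minimum total cost: 214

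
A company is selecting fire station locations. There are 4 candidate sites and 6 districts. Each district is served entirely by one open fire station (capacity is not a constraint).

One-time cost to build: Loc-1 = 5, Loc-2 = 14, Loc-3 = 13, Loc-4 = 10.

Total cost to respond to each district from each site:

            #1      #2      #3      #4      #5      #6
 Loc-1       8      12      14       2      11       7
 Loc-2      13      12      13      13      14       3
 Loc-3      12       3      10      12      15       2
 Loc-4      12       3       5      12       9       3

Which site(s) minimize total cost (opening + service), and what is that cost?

Open Loc-1 and Loc-4; minimum total cost 45.

For any fixed open set, each district goes to its cheapest open site; total = fixed + service.
{Loc-1, Loc-4}: #1→Loc-1 8, #2→Loc-4 3, #3→Loc-4 5, #4→Loc-1 2, #5→Loc-4 9, #6→Loc-4 3. Service 30; fixed 15; total 45.
{Loc-1, Loc-3}: service 36 + fixed 18 = 54
{Loc-4}: service 44 + fixed 10 = 54
{Loc-1, Loc-2, Loc-3, Loc-4}: service 29 + fixed 42 = 71
No other subset beats 45.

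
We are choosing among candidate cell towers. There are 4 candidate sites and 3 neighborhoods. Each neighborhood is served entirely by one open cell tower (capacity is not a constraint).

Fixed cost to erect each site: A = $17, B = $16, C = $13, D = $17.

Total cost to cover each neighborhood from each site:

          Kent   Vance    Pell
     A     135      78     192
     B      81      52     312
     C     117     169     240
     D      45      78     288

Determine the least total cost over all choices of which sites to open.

For any fixed open set, each neighborhood goes to its cheapest open site; total = fixed + service.
{A, B, D}: Kent→D 45, Vance→B 52, Pell→A 192. Service 289; fixed 50; total 339.
{A, D}: service 315 + fixed 34 = 349
{A, B, C, D}: service 289 + fixed 63 = 352
{C}: service 526 + fixed 13 = 539
No other subset beats 339.

Minimum total cost: 339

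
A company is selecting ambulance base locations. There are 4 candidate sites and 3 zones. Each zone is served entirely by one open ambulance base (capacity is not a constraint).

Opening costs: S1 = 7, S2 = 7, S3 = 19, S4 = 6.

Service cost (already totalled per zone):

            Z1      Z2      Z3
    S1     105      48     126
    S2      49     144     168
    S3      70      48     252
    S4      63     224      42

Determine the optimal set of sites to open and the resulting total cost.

Open S1, S2 and S4; minimum total cost 159.

For any fixed open set, each zone goes to its cheapest open site; total = fixed + service.
{S1, S2, S4}: Z1→S2 49, Z2→S1 48, Z3→S4 42. Service 139; fixed 20; total 159.
{S1, S4}: Z1→S4 63, Z2→S1 48, Z3→S4 42. Service 153; fixed 13; total 166.
{S2, S3, S4}: service 139 + fixed 32 = 171
{S1, S2, S3, S4}: service 139 + fixed 39 = 178
(All 15 nonempty subsets were checked; S1, S2 and S4 is lowest.)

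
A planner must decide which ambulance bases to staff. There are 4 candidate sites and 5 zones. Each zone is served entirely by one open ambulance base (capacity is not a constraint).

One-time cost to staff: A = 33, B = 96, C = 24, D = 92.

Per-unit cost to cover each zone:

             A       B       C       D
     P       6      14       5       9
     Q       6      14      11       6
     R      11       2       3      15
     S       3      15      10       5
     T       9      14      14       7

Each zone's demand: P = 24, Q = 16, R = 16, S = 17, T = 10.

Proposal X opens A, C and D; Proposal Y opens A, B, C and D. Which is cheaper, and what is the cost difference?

Proposal X is cheaper by 80.

Proposal X: {A, C, D}: P→C 5·24=120, Q→A 6·16=96, R→C 3·16=48, S→A 3·17=51, T→D 7·10=70. Service 385; fixed 149; total 534.
Proposal Y: {A, B, C, D}: P→C 5·24=120, Q→A 6·16=96, R→B 2·16=32, S→A 3·17=51, T→D 7·10=70. Service 369; fixed 245; total 614.
Difference: |534 − 614| = 80.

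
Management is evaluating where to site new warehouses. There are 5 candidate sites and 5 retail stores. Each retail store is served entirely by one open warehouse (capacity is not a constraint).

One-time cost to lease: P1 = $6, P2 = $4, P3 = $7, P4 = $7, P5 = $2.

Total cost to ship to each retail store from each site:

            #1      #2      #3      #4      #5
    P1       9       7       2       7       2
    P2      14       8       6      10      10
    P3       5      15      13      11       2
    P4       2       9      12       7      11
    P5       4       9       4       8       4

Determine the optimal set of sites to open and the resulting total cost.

Open P1 and P5; minimum total cost 30.

For any fixed open set, each retail store goes to its cheapest open site; total = fixed + service.
{P1, P5}: #1→P5 4, #2→P1 7, #3→P1 2, #4→P1 7, #5→P1 2. Service 22; fixed 8; total 30.
{P5}: service 29 + fixed 2 = 31
{P1}: #1→P1 9, #2→P1 7, #3→P1 2, #4→P1 7, #5→P1 2. Service 27; fixed 6; total 33.
{P1, P2, P3, P4, P5}: #1→P4 2, #2→P1 7, #3→P1 2, #4→P1 7, #5→P1 2. Service 20; fixed 26; total 46.
No other subset beats 30.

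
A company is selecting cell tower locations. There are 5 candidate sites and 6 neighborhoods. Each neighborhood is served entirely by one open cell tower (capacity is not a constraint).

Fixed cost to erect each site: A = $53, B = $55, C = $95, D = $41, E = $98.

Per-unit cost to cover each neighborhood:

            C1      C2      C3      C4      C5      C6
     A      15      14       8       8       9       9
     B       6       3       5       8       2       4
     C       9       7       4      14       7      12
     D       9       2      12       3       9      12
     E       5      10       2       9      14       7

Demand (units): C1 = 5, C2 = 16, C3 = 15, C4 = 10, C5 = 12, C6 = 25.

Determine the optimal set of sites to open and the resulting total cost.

Open B and D; minimum total cost 387.

For any fixed open set, each neighborhood goes to its cheapest open site; total = fixed + service.
{B, D}: C1→B 6·5=30, C2→D 2·16=32, C3→B 5·15=75, C4→D 3·10=30, C5→B 2·12=24, C6→B 4·25=100. Service 291; fixed 96; total 387.
{B}: service 357 + fixed 55 = 412
{B, D, E}: service 241 + fixed 194 = 435
{A, B, C, D, E}: service 241 + fixed 342 = 583
No other subset beats 387.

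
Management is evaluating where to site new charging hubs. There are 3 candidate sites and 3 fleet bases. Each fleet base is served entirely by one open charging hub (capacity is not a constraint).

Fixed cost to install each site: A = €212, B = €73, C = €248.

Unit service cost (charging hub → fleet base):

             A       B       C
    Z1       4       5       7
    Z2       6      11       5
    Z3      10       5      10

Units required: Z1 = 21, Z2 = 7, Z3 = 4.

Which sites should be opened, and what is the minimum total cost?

For any fixed open set, each fleet base goes to its cheapest open site; total = fixed + service.
{B}: Z1→B 5·21=105, Z2→B 11·7=77, Z3→B 5·4=20. Service 202; fixed 73; total 275.
{A}: service 166 + fixed 212 = 378
{A, B}: service 146 + fixed 285 = 431
{A, B, C}: Z1→A 4·21=84, Z2→C 5·7=35, Z3→B 5·4=20. Service 139; fixed 533; total 672.
No other subset beats 275.

Open B only; minimum total cost 275.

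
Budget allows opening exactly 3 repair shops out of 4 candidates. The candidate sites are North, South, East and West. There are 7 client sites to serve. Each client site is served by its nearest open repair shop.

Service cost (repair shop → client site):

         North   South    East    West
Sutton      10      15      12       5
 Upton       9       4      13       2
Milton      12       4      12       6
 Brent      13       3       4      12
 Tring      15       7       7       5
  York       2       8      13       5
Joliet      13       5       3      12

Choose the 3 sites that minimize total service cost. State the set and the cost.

With exactly 3 open, each client site uses its cheapest among the chosen.
{North, South, West}: Sutton→West 5, Upton→West 2, Milton→South 4, Brent→South 3, Tring→West 5, York→North 2, Joliet→South 5. Service cost 26.
{North, East, West}: service cost 27
{South, East, West}: service cost 27
Among all 4 size-3 choices, {North, South, West} is lowest.

Choose North, South and West; total service cost 26.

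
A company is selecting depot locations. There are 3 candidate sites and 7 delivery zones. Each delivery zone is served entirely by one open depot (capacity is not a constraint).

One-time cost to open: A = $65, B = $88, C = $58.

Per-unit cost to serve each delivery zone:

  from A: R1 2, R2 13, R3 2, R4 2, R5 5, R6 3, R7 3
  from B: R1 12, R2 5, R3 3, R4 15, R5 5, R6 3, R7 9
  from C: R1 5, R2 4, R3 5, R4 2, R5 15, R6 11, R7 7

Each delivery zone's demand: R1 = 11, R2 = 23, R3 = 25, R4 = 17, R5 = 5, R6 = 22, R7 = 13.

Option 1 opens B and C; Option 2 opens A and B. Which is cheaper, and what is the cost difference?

Option 1: {B, C}: R1→C 5·11=55, R2→C 4·23=92, R3→B 3·25=75, R4→C 2·17=34, R5→B 5·5=25, R6→B 3·22=66, R7→C 7·13=91. Service 438; fixed 146; total 584.
Option 2: {A, B}: R1→A 2·11=22, R2→B 5·23=115, R3→A 2·25=50, R4→A 2·17=34, R5→A 5·5=25, R6→A 3·22=66, R7→A 3·13=39. Service 351; fixed 153; total 504.
Difference: |584 − 504| = 80.

Option 2 is cheaper by 80.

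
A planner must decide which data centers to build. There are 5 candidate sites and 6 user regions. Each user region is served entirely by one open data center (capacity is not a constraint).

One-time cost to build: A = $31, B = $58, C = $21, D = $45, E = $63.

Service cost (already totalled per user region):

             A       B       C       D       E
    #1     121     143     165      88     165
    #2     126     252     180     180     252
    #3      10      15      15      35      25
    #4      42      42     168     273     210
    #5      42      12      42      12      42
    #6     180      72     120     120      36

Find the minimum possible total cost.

For any fixed open set, each user region goes to its cheapest open site; total = fixed + service.
{A, D, E}: #1→D 88, #2→A 126, #3→A 10, #4→A 42, #5→D 12, #6→E 36. Service 314; fixed 139; total 453.
{A, E}: #1→A 121, #2→A 126, #3→A 10, #4→A 42, #5→A 42, #6→E 36. Service 377; fixed 94; total 471.
{A, B}: service 383 + fixed 89 = 472
{A, B, C, D, E}: #1→D 88, #2→A 126, #3→A 10, #4→A 42, #5→B 12, #6→E 36. Service 314; fixed 218; total 532.
No other subset beats 453.

Minimum total cost: 453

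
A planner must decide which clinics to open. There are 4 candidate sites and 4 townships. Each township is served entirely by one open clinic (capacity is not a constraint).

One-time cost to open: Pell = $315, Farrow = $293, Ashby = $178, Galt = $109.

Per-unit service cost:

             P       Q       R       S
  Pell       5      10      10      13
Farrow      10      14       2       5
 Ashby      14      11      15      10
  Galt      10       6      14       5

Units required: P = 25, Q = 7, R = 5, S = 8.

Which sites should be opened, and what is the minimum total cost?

Open Galt only; minimum total cost 511.

For any fixed open set, each township goes to its cheapest open site; total = fixed + service.
{Galt}: P→Galt 10·25=250, Q→Galt 6·7=42, R→Galt 14·5=70, S→Galt 5·8=40. Service 402; fixed 109; total 511.
{Pell}: P→Pell 5·25=125, Q→Pell 10·7=70, R→Pell 10·5=50, S→Pell 13·8=104. Service 349; fixed 315; total 664.
{Pell, Galt}: service 257 + fixed 424 = 681
{Pell, Farrow, Ashby, Galt}: service 217 + fixed 895 = 1112
(All 15 nonempty subsets were checked; Galt only is lowest.)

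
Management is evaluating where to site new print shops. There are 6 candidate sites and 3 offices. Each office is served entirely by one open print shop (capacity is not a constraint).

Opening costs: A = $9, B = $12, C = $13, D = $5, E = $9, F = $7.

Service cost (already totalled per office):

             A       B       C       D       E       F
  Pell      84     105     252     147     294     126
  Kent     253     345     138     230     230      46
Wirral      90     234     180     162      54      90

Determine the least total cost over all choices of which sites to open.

For any fixed open set, each office goes to its cheapest open site; total = fixed + service.
{A, E, F}: Pell→A 84, Kent→F 46, Wirral→E 54. Service 184; fixed 25; total 209.
{A, D, E, F}: service 184 + fixed 30 = 214
{A, B, E, F}: Pell→A 84, Kent→F 46, Wirral→E 54. Service 184; fixed 37; total 221.
{A, B, C, D, E, F}: service 184 + fixed 55 = 239
No other subset beats 209.

Minimum total cost: 209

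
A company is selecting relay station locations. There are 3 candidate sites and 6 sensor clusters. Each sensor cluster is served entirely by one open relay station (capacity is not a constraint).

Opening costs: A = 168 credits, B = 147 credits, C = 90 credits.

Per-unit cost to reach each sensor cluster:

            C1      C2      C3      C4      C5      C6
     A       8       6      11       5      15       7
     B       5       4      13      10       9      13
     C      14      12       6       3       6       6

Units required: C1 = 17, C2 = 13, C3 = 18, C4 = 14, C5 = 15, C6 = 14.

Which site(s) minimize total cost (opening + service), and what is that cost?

Open B and C; minimum total cost 698.

For any fixed open set, each sensor cluster goes to its cheapest open site; total = fixed + service.
{B, C}: C1→B 5·17=85, C2→B 4·13=52, C3→C 6·18=108, C4→C 3·14=42, C5→C 6·15=90, C6→C 6·14=84. Service 461; fixed 237; total 698.
{A, C}: C1→A 8·17=136, C2→A 6·13=78, C3→C 6·18=108, C4→C 3·14=42, C5→C 6·15=90, C6→C 6·14=84. Service 538; fixed 258; total 796.
{C}: C1→C 14·17=238, C2→C 12·13=156, C3→C 6·18=108, C4→C 3·14=42, C5→C 6·15=90, C6→C 6·14=84. Service 718; fixed 90; total 808.
{A, B, C}: service 461 + fixed 405 = 866
No other subset beats 698.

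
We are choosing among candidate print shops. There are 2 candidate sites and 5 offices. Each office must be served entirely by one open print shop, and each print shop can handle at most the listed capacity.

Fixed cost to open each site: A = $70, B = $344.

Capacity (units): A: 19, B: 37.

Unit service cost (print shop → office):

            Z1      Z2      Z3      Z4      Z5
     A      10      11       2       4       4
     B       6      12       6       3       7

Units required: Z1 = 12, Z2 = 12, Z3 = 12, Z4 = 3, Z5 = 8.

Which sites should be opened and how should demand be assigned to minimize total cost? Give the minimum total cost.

Open {A, B}: Z1→B 6·12=72, Z2→B 12·12=144, Z3→A 2·12=24, Z4→B 3·3=9, Z5→B 7·8=56.
Loads: A carries 12/19, B carries 35/37. Service 305; fixed 414; total 719.
Next best feasible plan costs 722.

Minimum total cost: 719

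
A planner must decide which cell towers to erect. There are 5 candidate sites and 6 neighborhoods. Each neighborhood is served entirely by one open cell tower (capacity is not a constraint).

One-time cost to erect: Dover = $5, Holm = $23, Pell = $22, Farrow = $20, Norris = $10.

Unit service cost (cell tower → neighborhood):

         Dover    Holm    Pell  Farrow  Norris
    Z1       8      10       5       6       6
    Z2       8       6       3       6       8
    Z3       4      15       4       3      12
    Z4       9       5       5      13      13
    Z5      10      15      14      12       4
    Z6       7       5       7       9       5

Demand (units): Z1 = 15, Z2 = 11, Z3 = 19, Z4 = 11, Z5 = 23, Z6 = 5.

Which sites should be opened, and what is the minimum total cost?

For any fixed open set, each neighborhood goes to its cheapest open site; total = fixed + service.
{Pell, Norris}: Z1→Pell 5·15=75, Z2→Pell 3·11=33, Z3→Pell 4·19=76, Z4→Pell 5·11=55, Z5→Norris 4·23=92, Z6→Norris 5·5=25. Service 356; fixed 32; total 388.
{Pell, Farrow, Norris}: Z1→Pell 5·15=75, Z2→Pell 3·11=33, Z3→Farrow 3·19=57, Z4→Pell 5·11=55, Z5→Norris 4·23=92, Z6→Norris 5·5=25. Service 337; fixed 52; total 389.
{Dover, Pell, Norris}: Z1→Pell 5·15=75, Z2→Pell 3·11=33, Z3→Dover 4·19=76, Z4→Pell 5·11=55, Z5→Norris 4·23=92, Z6→Norris 5·5=25. Service 356; fixed 37; total 393.
{Dover, Holm, Pell, Farrow, Norris}: service 337 + fixed 80 = 417
No other subset beats 388.

Open Pell and Norris; minimum total cost 388.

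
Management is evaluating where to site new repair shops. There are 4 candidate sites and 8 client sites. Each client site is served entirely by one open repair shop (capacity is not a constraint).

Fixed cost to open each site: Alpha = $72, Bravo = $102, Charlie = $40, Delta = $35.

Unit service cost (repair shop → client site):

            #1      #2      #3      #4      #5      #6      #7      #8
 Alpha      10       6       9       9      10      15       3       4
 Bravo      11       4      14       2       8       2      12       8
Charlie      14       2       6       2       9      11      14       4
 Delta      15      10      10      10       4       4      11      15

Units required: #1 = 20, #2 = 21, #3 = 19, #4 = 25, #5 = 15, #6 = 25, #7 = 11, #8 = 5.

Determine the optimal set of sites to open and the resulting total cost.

For any fixed open set, each client site goes to its cheapest open site; total = fixed + service.
{Alpha, Charlie, Delta}: #1→Alpha 10·20=200, #2→Charlie 2·21=42, #3→Charlie 6·19=114, #4→Charlie 2·25=50, #5→Delta 4·15=60, #6→Delta 4·25=100, #7→Alpha 3·11=33, #8→Alpha 4·5=20. Service 619; fixed 147; total 766.
{Alpha, Bravo, Charlie, Delta}: service 569 + fixed 249 = 818
{Alpha, Bravo, Charlie}: #1→Alpha 10·20=200, #2→Charlie 2·21=42, #3→Charlie 6·19=114, #4→Bravo 2·25=50, #5→Bravo 8·15=120, #6→Bravo 2·25=50, #7→Alpha 3·11=33, #8→Alpha 4·5=20. Service 629; fixed 214; total 843.
{Delta}: #1→Delta 15·20=300, #2→Delta 10·21=210, #3→Delta 10·19=190, #4→Delta 10·25=250, #5→Delta 4·15=60, #6→Delta 4·25=100, #7→Delta 11·11=121, #8→Delta 15·5=75. Service 1306; fixed 35; total 1341.
(All 15 nonempty subsets were checked; Alpha, Charlie and Delta is lowest.)

Open Alpha, Charlie and Delta; minimum total cost 766.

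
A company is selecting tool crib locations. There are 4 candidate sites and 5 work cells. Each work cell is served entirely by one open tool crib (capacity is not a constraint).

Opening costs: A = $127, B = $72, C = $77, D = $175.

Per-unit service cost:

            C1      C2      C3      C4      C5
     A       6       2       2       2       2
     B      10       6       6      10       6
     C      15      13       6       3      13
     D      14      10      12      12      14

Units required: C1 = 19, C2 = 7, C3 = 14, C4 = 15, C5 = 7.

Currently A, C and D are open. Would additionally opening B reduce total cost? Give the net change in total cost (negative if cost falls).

Current service cost with {A, C, D}: 200.
Adding B: each work cell re-picks its cheapest; new service cost 200, saving 0.
Extra fixed cost: 72. Net change = 72 − 0 = 72.
(Totals: 579 → 651.)

No — net change +72 (cost rises by 72).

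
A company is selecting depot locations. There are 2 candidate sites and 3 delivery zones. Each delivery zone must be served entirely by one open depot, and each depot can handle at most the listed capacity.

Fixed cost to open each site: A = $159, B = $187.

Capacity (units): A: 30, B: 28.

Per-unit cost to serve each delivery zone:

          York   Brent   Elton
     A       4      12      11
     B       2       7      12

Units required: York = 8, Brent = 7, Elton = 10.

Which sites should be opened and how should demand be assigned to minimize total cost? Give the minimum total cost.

Open {B}: York→B 2·8=16, Brent→B 7·7=49, Elton→B 12·10=120.
Loads: B carries 25/28. Service 185; fixed 187; total 372.
Next best feasible plan costs 385.

Minimum total cost: 372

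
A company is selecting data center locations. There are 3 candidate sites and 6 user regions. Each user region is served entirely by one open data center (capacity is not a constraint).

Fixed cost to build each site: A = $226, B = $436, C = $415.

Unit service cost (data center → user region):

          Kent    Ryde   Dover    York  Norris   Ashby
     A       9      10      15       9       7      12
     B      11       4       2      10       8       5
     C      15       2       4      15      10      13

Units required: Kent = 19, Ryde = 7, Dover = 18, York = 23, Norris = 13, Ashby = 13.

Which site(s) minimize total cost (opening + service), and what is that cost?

For any fixed open set, each user region goes to its cheapest open site; total = fixed + service.
{B}: Kent→B 11·19=209, Ryde→B 4·7=28, Dover→B 2·18=36, York→B 10·23=230, Norris→B 8·13=104, Ashby→B 5·13=65. Service 672; fixed 436; total 1108.
{A}: Kent→A 9·19=171, Ryde→A 10·7=70, Dover→A 15·18=270, York→A 9·23=207, Norris→A 7·13=91, Ashby→A 12·13=156. Service 965; fixed 226; total 1191.
{A, B}: service 598 + fixed 662 = 1260
{A, B, C}: service 584 + fixed 1077 = 1661
No other subset beats 1108.

Open B only; minimum total cost 1108.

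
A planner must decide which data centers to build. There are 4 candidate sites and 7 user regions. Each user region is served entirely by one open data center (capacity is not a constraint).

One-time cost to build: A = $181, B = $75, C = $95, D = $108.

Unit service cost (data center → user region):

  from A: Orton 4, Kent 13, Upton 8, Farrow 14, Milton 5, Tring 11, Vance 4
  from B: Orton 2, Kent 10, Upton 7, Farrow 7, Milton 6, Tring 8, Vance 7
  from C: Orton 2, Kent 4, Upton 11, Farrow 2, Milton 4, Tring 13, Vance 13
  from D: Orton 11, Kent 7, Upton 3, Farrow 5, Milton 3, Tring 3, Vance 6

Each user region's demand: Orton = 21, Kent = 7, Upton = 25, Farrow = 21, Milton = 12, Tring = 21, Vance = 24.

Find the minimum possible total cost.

For any fixed open set, each user region goes to its cheapest open site; total = fixed + service.
{C, D}: Orton→C 2·21=42, Kent→C 4·7=28, Upton→D 3·25=75, Farrow→C 2·21=42, Milton→D 3·12=36, Tring→D 3·21=63, Vance→D 6·24=144. Service 430; fixed 203; total 633.
{B, D}: service 514 + fixed 183 = 697
{B, C, D}: Orton→B 2·21=42, Kent→C 4·7=28, Upton→D 3·25=75, Farrow→C 2·21=42, Milton→D 3·12=36, Tring→D 3·21=63, Vance→D 6·24=144. Service 430; fixed 278; total 708.
{A, B, C, D}: service 382 + fixed 459 = 841
(All 15 nonempty subsets were checked; C and D is lowest.)

Minimum total cost: 633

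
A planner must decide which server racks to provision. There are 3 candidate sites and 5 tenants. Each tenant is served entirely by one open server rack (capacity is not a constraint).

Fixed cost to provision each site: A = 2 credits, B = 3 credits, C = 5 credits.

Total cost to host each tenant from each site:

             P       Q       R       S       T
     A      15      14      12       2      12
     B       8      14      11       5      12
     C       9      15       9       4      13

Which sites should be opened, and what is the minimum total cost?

For any fixed open set, each tenant goes to its cheapest open site; total = fixed + service.
{A, B}: P→B 8, Q→A 14, R→B 11, S→A 2, T→A 12. Service 47; fixed 5; total 52.
{A, C}: service 46 + fixed 7 = 53
{B}: P→B 8, Q→B 14, R→B 11, S→B 5, T→B 12. Service 50; fixed 3; total 53.
{A, B, C}: P→B 8, Q→A 14, R→C 9, S→A 2, T→A 12. Service 45; fixed 10; total 55.
No other subset beats 52.

Open A and B; minimum total cost 52.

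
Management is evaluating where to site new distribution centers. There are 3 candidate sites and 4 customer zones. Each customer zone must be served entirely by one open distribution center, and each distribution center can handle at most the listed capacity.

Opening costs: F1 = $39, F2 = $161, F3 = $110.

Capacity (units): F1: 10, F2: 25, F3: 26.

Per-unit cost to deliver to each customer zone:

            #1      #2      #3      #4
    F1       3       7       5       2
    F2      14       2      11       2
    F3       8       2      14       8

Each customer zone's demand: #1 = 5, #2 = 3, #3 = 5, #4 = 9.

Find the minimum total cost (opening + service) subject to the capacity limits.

Open {F1, F2}: #1→F1 3·5=15, #2→F2 2·3=6, #3→F1 5·5=25, #4→F2 2·9=18.
Loads: F1 carries 10/10, F2 carries 12/25. Service 64; fixed 200; total 264.
Next best feasible plan costs 267.

Minimum total cost: 264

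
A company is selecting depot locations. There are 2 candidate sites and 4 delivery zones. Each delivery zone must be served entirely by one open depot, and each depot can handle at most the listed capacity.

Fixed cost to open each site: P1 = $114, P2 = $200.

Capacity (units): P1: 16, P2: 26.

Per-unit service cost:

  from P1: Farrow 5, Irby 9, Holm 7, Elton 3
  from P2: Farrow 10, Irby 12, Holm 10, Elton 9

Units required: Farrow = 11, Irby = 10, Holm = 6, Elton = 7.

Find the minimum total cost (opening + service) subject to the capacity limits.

Open {P1, P2}: Farrow→P2 10·11=110, Irby→P2 12·10=120, Holm→P1 7·6=42, Elton→P1 3·7=21.
Loads: P1 carries 13/16, P2 carries 21/26. Service 293; fixed 314; total 607.
Next best feasible plan costs 612.

Minimum total cost: 607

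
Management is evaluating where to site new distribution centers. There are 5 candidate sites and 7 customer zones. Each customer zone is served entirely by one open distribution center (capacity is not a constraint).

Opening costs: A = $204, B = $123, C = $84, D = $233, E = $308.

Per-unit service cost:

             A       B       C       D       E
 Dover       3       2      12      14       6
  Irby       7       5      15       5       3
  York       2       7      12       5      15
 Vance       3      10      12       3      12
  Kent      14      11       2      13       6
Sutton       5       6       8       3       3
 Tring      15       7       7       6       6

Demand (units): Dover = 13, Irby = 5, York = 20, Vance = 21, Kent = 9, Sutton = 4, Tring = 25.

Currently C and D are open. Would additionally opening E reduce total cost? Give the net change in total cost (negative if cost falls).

No — net change +220 (cost rises by 220).

Current service cost with {C, D}: 524.
Adding E: each customer zone re-picks its cheapest; new service cost 436, saving 88.
Extra fixed cost: 308. Net change = 308 − 88 = 220.
(Totals: 841 → 1061.)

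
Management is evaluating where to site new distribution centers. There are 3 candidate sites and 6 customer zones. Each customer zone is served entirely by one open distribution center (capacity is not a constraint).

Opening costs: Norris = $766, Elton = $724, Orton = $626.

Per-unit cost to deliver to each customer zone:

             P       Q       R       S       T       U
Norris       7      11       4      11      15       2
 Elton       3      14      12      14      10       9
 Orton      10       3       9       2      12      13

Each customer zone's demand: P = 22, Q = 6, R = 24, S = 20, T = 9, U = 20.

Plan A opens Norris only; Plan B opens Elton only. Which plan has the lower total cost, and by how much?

Plan A is cheaper by 235.

Plan A: {Norris}: P→Norris 7·22=154, Q→Norris 11·6=66, R→Norris 4·24=96, S→Norris 11·20=220, T→Norris 15·9=135, U→Norris 2·20=40. Service 711; fixed 766; total 1477.
Plan B: {Elton}: P→Elton 3·22=66, Q→Elton 14·6=84, R→Elton 12·24=288, S→Elton 14·20=280, T→Elton 10·9=90, U→Elton 9·20=180. Service 988; fixed 724; total 1712.
Difference: |1477 − 1712| = 235.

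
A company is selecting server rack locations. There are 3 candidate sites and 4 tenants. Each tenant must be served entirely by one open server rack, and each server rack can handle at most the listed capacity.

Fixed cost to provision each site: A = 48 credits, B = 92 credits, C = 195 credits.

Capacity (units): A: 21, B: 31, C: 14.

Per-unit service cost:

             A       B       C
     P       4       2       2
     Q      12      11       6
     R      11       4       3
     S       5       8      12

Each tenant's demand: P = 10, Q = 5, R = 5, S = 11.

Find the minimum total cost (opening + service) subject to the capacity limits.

Minimum total cost: 275

Open {B}: P→B 2·10=20, Q→B 11·5=55, R→B 4·5=20, S→B 8·11=88.
Loads: B carries 31/31. Service 183; fixed 92; total 275.
Next best feasible plan costs 290.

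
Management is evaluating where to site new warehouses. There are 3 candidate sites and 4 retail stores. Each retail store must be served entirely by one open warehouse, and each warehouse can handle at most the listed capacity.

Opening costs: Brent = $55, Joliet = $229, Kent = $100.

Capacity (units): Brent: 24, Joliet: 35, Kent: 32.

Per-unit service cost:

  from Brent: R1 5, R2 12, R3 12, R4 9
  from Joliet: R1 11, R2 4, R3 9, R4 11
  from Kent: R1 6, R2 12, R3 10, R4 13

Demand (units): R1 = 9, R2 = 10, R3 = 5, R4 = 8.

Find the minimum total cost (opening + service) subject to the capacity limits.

Minimum total cost: 428

Open {Kent}: R1→Kent 6·9=54, R2→Kent 12·10=120, R3→Kent 10·5=50, R4→Kent 13·8=104.
Loads: Kent carries 32/32. Service 328; fixed 100; total 428.
Next best feasible plan costs 442.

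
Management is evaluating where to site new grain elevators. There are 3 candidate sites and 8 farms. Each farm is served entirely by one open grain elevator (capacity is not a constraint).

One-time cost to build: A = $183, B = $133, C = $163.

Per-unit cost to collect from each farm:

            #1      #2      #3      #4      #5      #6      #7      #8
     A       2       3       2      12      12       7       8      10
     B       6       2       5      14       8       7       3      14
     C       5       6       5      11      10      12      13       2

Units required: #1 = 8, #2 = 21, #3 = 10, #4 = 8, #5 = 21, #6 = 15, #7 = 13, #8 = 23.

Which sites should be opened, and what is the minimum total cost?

Open B and C; minimum total cost 874.

For any fixed open set, each farm goes to its cheapest open site; total = fixed + service.
{B, C}: #1→C 5·8=40, #2→B 2·21=42, #3→B 5·10=50, #4→C 11·8=88, #5→B 8·21=168, #6→B 7·15=105, #7→B 3·13=39, #8→C 2·23=46. Service 578; fixed 296; total 874.
{A, C}: #1→A 2·8=16, #2→A 3·21=63, #3→A 2·10=20, #4→C 11·8=88, #5→C 10·21=210, #6→A 7·15=105, #7→A 8·13=104, #8→C 2·23=46. Service 652; fixed 346; total 998.
{A, B, C}: #1→A 2·8=16, #2→B 2·21=42, #3→A 2·10=20, #4→C 11·8=88, #5→B 8·21=168, #6→A 7·15=105, #7→B 3·13=39, #8→C 2·23=46. Service 524; fixed 479; total 1003.
{B}: #1→B 6·8=48, #2→B 2·21=42, #3→B 5·10=50, #4→B 14·8=112, #5→B 8·21=168, #6→B 7·15=105, #7→B 3·13=39, #8→B 14·23=322. Service 886; fixed 133; total 1019.
No other subset beats 874.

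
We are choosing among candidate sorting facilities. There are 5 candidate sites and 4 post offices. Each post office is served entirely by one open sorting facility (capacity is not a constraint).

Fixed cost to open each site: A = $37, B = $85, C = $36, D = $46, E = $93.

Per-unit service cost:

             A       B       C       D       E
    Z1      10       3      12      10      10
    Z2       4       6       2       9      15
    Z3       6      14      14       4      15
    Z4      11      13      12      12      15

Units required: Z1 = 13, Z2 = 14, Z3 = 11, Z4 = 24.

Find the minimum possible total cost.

Minimum total cost: 547

For any fixed open set, each post office goes to its cheapest open site; total = fixed + service.
{A, B}: Z1→B 3·13=39, Z2→A 4·14=56, Z3→A 6·11=66, Z4→A 11·24=264. Service 425; fixed 122; total 547.
{A}: service 516 + fixed 37 = 553
{A, B, C}: service 397 + fixed 158 = 555
{A, B, C, D, E}: Z1→B 3·13=39, Z2→C 2·14=28, Z3→D 4·11=44, Z4→A 11·24=264. Service 375; fixed 297; total 672.
No other subset beats 547.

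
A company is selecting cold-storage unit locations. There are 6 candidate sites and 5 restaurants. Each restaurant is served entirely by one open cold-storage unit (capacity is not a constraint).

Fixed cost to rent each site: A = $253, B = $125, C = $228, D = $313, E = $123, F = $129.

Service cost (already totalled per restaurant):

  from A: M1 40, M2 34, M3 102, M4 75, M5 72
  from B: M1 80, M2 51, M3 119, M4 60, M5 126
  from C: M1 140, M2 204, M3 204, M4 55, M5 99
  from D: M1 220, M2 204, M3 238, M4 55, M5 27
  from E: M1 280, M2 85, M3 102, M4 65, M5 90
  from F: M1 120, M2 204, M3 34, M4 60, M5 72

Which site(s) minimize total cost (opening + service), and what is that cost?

Open B and F; minimum total cost 551.

For any fixed open set, each restaurant goes to its cheapest open site; total = fixed + service.
{B, F}: M1→B 80, M2→B 51, M3→F 34, M4→B 60, M5→F 72. Service 297; fixed 254; total 551.
{B}: service 436 + fixed 125 = 561
{A}: service 323 + fixed 253 = 576
{A, B, C, D, E, F}: M1→A 40, M2→A 34, M3→F 34, M4→C 55, M5→D 27. Service 190; fixed 1171; total 1361.
No other subset beats 551.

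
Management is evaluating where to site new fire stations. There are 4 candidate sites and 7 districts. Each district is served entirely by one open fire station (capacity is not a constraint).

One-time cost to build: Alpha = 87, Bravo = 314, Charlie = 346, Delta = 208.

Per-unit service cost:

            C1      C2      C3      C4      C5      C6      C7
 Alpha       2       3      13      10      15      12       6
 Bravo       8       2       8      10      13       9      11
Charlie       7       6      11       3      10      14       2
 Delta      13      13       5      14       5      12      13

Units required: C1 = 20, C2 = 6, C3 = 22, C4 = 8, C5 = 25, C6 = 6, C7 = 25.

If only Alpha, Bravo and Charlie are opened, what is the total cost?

Total cost: 1353

Each district is assigned to its cheapest site among the open ones.
{Alpha, Bravo, Charlie}: C1→Alpha 2·20=40, C2→Bravo 2·6=12, C3→Bravo 8·22=176, C4→Charlie 3·8=24, C5→Charlie 10·25=250, C6→Bravo 9·6=54, C7→Charlie 2·25=50. Service 606; fixed 747; total 1353.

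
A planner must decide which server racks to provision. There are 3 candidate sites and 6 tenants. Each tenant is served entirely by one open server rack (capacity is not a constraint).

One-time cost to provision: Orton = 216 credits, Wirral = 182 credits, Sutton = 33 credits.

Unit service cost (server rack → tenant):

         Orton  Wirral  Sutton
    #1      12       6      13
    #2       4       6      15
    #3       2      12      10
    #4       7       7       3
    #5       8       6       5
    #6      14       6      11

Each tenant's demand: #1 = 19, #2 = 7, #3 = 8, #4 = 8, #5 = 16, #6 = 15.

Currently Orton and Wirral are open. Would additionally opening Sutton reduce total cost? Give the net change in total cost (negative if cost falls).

Current service cost with {Orton, Wirral}: 400.
Adding Sutton: each tenant re-picks its cheapest; new service cost 352, saving 48.
Extra fixed cost: 33. Net change = 33 − 48 = -15.
(Totals: 798 → 783.)

Yes — net change −15 (cost falls by 15).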